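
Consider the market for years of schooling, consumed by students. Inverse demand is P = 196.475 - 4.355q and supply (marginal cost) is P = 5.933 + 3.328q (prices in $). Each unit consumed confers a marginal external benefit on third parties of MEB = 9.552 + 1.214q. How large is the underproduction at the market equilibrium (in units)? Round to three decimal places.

Market equilibrium (private): 5.933 + 3.328q = 196.475 - 4.355q → q_m = 24.8005.
Social marginal benefit = demand + MEB = 206.027 - 3.141q.
Set SMB = MC: 206.027 - 3.141q = 5.933 + 3.328q → q* = 30.9312.
Gap = |24.8005 − 30.9312| = 6.1307.

6.131 units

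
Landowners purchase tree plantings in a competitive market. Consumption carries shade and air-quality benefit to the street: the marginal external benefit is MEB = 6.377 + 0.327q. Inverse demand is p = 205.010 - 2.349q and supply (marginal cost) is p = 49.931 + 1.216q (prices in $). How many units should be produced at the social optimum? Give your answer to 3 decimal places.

Social marginal benefit = demand + MEB = 211.387 - 2.022q.
Set SMB = MC: 211.387 - 2.022q = 49.931 + 1.216q → q* = 49.8629.

q* = 49.863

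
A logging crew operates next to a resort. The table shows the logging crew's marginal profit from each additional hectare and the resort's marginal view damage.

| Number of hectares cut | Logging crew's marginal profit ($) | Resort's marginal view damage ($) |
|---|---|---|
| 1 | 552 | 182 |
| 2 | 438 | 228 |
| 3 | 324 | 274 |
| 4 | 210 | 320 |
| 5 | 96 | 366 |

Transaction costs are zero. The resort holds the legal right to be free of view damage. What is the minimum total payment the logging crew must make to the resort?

Efficient level: marginal profit ≥ marginal view damage through level 3, so k* = 3.
With the resort holding the right, the logging crew must at least compensate total damage at k*: 182 + 228 + 274 = 684.

$684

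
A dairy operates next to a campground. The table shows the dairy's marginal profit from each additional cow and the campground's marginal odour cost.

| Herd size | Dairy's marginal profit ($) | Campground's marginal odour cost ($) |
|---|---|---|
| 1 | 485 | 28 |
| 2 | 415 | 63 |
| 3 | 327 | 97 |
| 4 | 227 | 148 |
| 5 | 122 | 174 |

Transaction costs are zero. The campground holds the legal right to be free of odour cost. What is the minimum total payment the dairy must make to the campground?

Efficient level: marginal profit ≥ marginal odour cost through level 4, so k* = 4.
With the campground holding the right, the dairy must at least compensate total damage at k*: 28 + 63 + 97 + 148 = 336.

$336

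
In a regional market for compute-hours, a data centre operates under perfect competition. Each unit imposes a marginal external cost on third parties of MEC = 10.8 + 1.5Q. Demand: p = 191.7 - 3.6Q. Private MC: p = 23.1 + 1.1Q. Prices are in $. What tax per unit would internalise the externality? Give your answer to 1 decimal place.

tax = $49.0 per unit

Social marginal cost = private MC + MEC = 33.9 + 2.6Q.
Set SMC = demand: 33.9 + 2.6Q = 191.7 - 3.6Q → Q* = 25.4516.
The Pigouvian tax equals MEC at Q*: 10.8 + 1.5×25.4516 = 48.9774.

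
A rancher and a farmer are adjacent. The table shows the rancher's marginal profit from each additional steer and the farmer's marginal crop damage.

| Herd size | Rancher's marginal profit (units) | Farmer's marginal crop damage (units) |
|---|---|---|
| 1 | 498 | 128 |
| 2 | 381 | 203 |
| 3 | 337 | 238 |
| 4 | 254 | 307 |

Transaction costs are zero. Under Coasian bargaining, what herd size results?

3

Bargaining reaches the level where marginal profit last exceeds marginal crop damage.
That holds through level 3 (337 ≥ 238) but not at 4 (254 < 307).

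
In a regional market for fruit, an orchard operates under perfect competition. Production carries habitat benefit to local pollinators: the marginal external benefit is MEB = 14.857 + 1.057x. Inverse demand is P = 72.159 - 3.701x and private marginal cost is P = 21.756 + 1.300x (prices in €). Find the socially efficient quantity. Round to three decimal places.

x* = 16.547

Social marginal cost = private MC − MEB = 6.899 + 0.243x.
Set SMC = demand: 6.899 + 0.243x = 72.159 - 3.701x → x* = 16.5467.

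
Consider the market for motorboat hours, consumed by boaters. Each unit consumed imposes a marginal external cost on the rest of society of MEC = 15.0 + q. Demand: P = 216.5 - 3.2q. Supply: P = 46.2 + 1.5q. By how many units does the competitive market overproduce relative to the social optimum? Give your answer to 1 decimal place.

9.0 units

Market equilibrium (private): 46.2 + 1.5q = 216.5 - 3.2q → q_m = 36.2340.
Social marginal benefit = demand − MEC = 201.5 - 4.2q.
Set SMB = MC: 201.5 - 4.2q = 46.2 + 1.5q → q* = 27.2456.
Gap = |36.2340 − 27.2456| = 8.9884.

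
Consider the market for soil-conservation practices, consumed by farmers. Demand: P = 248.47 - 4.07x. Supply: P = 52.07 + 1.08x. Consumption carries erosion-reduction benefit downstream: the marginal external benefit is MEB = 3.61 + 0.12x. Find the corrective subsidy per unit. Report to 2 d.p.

Social marginal benefit = demand + MEB = 252.08 - 3.95x.
Set SMB = MC: 252.08 - 3.95x = 52.07 + 1.08x → x* = 39.7634.
The Pigouvian subsidy equals MEB at x*: 3.61 + 0.12×39.7634 = 8.3816.

subsidy = 8.38 per unit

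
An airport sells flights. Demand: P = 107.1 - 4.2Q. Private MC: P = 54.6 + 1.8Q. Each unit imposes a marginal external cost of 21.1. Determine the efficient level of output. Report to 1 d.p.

Social marginal cost = private MC + MEC = 75.7 + 1.8Q.
Set SMC = demand: 75.7 + 1.8Q = 107.1 - 4.2Q → Q* = 5.2333.

Q* = 5.2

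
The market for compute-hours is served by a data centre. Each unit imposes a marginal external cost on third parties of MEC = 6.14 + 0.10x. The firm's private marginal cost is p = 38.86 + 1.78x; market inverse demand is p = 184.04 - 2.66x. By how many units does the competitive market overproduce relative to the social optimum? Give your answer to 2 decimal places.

Market equilibrium (private): 38.86 + 1.78x = 184.04 - 2.66x → x_m = 32.6982.
Social marginal cost = private MC + MEC = 45.00 + 1.88x.
Set SMC = demand: 45.00 + 1.88x = 184.04 - 2.66x → x* = 30.6256.
Gap = |32.6982 − 30.6256| = 2.0726.

2.07 units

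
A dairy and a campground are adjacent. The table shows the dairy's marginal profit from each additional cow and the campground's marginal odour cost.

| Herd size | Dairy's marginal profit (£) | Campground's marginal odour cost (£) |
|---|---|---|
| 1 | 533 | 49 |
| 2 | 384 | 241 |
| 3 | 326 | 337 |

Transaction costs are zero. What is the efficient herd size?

2

Bargaining reaches the level where marginal profit last exceeds marginal odour cost.
That holds through level 2 (384 ≥ 241) but not at 3 (326 < 337).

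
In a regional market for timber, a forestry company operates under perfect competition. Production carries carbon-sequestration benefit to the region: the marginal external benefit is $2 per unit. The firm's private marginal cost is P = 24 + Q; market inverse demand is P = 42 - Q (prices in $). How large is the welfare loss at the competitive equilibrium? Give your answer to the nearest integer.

Market equilibrium (private): 24 + Q = 42 - Q → Q_m = 9.0000.
Social marginal cost = private MC − MEB = 22 + Q.
Set SMC = demand: 22 + Q = 42 - Q → Q* = 10.0000.
Height of the DWL triangle at Q_m is demand(Q_m) − SMC(Q_m) = MEB(Q_m) = 2.0000.
DWL = ½ × 1.0000 × 2.0000 = 1.0000.

DWL = $1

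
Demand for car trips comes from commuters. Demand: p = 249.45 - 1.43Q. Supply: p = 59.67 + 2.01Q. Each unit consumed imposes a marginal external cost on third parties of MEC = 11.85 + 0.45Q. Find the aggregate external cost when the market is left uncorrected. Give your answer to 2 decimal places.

Market equilibrium (private): 59.67 + 2.01Q = 249.45 - 1.43Q → Q_m = 55.1686.
Total external cost = ∫₀^{Q_m} (11.85 + 0.45Q) dQ = 11.85×55.1686 + ½×0.45×55.1686² = 1338.5522.

1338.55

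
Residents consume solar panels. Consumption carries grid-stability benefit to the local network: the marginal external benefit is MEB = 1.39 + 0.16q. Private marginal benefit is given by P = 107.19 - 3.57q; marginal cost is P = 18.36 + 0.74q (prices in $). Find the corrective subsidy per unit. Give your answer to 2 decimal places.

Social marginal benefit = demand + MEB = 108.58 - 3.41q.
Set SMB = MC: 108.58 - 3.41q = 18.36 + 0.74q → q* = 21.7398.
The Pigouvian subsidy equals MEB at q*: 1.39 + 0.16×21.7398 = 4.8684.

subsidy = $4.87 per unit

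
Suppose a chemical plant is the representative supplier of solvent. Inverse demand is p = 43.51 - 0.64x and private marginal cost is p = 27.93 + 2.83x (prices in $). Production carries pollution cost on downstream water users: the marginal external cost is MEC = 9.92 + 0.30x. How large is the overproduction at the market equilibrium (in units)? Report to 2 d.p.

Market equilibrium (private): 27.93 + 2.83x = 43.51 - 0.64x → x_m = 4.4899.
Social marginal cost = private MC + MEC = 37.85 + 3.13x.
Set SMC = demand: 37.85 + 3.13x = 43.51 - 0.64x → x* = 1.5013.
Gap = |4.4899 − 1.5013| = 2.9886.

2.99 units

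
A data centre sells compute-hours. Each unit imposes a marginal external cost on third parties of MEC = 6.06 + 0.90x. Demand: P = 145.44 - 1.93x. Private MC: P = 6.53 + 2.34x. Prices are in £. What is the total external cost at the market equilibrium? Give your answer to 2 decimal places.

£673.38

Market equilibrium (private): 6.53 + 2.34x = 145.44 - 1.93x → x_m = 32.5316.
Total external cost = ∫₀^{x_m} (6.06 + 0.90x) dx = 6.06×32.5316 + ½×0.90×32.5316² = 673.3787.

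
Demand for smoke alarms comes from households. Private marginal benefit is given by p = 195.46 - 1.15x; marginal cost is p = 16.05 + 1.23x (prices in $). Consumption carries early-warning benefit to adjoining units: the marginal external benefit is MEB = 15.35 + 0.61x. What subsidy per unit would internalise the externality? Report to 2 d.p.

Social marginal benefit = demand + MEB = 210.81 - 0.54x.
Set SMB = MC: 210.81 - 0.54x = 16.05 + 1.23x → x* = 110.0339.
The Pigouvian subsidy equals MEB at x*: 15.35 + 0.61×110.0339 = 82.4707.

subsidy = $82.47 per unit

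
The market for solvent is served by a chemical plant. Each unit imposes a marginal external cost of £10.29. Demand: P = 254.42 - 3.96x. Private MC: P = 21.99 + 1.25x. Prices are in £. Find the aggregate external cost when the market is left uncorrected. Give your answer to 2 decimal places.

Market equilibrium (private): 21.99 + 1.25x = 254.42 - 3.96x → x_m = 44.6123.
Total external cost = MEC × x_m = 10.29 × 44.6123 = 459.0606.

£459.06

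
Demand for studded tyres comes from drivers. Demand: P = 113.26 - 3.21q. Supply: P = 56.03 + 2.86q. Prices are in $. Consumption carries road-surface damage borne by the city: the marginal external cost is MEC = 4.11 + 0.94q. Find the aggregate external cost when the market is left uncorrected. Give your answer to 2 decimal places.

Market equilibrium (private): 56.03 + 2.86q = 113.26 - 3.21q → q_m = 9.4283.
Total external cost = ∫₀^{q_m} (4.11 + 0.94q) dq = 4.11×9.4283 + ½×0.94×9.4283² = 80.5299.

$80.53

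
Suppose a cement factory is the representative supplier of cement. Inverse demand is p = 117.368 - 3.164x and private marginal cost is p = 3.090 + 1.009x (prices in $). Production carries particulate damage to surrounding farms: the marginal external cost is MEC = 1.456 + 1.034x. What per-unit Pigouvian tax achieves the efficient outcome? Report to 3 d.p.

tax = $23.860 per unit

Social marginal cost = private MC + MEC = 4.546 + 2.043x.
Set SMC = demand: 4.546 + 2.043x = 117.368 - 3.164x → x* = 21.6674.
The Pigouvian tax equals MEC at x*: 1.456 + 1.034×21.6674 = 23.8601.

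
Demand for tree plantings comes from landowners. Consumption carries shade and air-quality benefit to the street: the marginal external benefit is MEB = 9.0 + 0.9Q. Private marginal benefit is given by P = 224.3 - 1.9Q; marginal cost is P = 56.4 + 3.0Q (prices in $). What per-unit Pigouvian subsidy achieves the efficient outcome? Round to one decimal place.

Social marginal benefit = demand + MEB = 233.3 - Q.
Set SMB = MC: 233.3 - Q = 56.4 + 3.0Q → Q* = 44.2250.
The Pigouvian subsidy equals MEB at Q*: 9.0 + 0.9×44.2250 = 48.8025.

subsidy = $48.8 per unit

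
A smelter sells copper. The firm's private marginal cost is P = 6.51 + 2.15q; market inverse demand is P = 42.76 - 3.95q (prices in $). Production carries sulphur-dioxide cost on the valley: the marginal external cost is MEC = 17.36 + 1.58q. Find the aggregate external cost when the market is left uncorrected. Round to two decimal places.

$131.06

Market equilibrium (private): 6.51 + 2.15q = 42.76 - 3.95q → q_m = 5.9426.
Total external cost = ∫₀^{q_m} (17.36 + 1.58q) dq = 17.36×5.9426 + ½×1.58×5.9426² = 131.0620.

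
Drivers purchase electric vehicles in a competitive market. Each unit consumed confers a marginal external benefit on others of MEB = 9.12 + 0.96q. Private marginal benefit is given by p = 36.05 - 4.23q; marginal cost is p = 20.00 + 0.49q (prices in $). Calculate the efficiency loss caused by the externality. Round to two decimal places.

DWL = $20.40

Market equilibrium (private): 20.00 + 0.49q = 36.05 - 4.23q → q_m = 3.4004.
Social marginal benefit = demand + MEB = 45.17 - 3.27q.
Set SMB = MC: 45.17 - 3.27q = 20.00 + 0.49q → q* = 6.6941.
Between q* and q_m the wedge SMB − MC runs linearly from 0 to MEB(q_m), so the loss is a triangle.
DWL = ½ × 3.2937 × 12.3844 = 20.3952.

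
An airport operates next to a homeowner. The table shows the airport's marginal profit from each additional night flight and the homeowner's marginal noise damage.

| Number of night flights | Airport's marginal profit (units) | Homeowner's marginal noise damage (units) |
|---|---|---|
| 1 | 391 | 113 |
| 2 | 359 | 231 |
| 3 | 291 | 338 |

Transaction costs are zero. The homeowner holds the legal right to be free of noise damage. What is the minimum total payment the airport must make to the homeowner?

Efficient level: marginal profit ≥ marginal noise damage through level 2, so k* = 2.
With the homeowner holding the right, the airport must at least compensate total damage at k*: 113 + 231 = 344.

344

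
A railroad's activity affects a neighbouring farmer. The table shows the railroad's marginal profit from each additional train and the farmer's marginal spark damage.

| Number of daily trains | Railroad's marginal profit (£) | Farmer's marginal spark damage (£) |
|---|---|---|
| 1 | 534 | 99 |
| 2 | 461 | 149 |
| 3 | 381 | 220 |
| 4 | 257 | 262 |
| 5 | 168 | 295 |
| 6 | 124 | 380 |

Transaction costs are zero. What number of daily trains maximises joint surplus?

3

Bargaining reaches the level where marginal profit last exceeds marginal spark damage.
That holds through level 3 (381 ≥ 220) but not at 4 (257 < 262).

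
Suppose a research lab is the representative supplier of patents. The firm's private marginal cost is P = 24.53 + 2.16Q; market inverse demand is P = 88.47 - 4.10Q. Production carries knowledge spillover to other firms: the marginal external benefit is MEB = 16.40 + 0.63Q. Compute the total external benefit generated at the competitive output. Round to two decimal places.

200.37

Market equilibrium (private): 24.53 + 2.16Q = 88.47 - 4.10Q → Q_m = 10.2141.
Total external benefit = ∫₀^{Q_m} (16.40 + 0.63Q) dQ = 16.40×10.2141 + ½×0.63×10.2141² = 200.3745.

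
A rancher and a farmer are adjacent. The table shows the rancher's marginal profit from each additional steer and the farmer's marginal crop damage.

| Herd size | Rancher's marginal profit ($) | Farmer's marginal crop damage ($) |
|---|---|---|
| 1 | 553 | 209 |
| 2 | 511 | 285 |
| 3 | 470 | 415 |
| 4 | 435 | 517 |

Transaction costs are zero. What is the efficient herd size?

3

Bargaining reaches the level where marginal profit last exceeds marginal crop damage.
That holds through level 3 (470 ≥ 415) but not at 4 (435 < 517).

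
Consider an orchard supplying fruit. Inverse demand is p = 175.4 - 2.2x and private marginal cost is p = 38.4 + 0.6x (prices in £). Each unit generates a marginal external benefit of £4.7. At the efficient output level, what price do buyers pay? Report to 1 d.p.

P = £64.1

Social marginal cost = private MC − MEB = 33.7 + 0.6x.
Set SMC = demand: 33.7 + 0.6x = 175.4 - 2.2x → x* = 50.6071.
Consumer price on the demand curve at x*: 175.4 − 2.2×50.6071 = 64.0644.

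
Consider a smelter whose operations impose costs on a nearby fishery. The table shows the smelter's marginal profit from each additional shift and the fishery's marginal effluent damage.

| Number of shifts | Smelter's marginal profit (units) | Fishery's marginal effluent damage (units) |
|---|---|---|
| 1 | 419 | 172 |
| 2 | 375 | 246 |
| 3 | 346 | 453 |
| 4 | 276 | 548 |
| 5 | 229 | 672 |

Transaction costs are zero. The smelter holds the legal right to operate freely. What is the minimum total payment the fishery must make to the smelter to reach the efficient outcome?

851

Left alone the smelter would choose level 5 (marginal profit stays positive).
Efficient level: k* = 2 (marginal profit ≥ marginal effluent damage through 2).
The fishery must at least cover the smelter's forgone profit from cutting 5→2: 346 + 276 + 229 = 851.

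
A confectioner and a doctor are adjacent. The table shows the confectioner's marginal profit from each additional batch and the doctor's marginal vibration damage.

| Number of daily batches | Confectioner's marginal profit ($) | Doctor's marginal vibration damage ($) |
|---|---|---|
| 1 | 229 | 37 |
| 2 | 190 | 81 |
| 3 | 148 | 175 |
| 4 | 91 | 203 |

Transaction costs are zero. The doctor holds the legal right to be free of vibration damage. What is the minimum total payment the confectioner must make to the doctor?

Efficient level: marginal profit ≥ marginal vibration damage through level 2, so k* = 2.
With the doctor holding the right, the confectioner must at least compensate total damage at k*: 37 + 81 = 118.

$118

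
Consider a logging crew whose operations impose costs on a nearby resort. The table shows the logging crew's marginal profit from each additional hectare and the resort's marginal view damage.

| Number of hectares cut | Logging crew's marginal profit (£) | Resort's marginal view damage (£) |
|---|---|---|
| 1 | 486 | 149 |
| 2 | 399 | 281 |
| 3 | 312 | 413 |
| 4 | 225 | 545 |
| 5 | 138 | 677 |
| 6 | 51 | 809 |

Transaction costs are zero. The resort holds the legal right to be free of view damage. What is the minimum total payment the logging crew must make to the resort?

Efficient level: marginal profit ≥ marginal view damage through level 2, so k* = 2.
With the resort holding the right, the logging crew must at least compensate total damage at k*: 149 + 281 = 430.

£430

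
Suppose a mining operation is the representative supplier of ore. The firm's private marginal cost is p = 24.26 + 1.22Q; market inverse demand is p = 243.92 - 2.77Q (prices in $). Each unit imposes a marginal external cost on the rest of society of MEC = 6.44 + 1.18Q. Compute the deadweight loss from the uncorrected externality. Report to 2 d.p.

DWL = $493.06

Market equilibrium (private): 24.26 + 1.22Q = 243.92 - 2.77Q → Q_m = 55.0526.
Social marginal cost = private MC + MEC = 30.70 + 2.40Q.
Set SMC = demand: 30.70 + 2.40Q = 243.92 - 2.77Q → Q* = 41.2418.
Height of the DWL triangle at Q_m is SMC(Q_m) − demand(Q_m) = MEC(Q_m) = 71.4021.
DWL = ½ × 13.8108 × 71.4021 = 493.0601.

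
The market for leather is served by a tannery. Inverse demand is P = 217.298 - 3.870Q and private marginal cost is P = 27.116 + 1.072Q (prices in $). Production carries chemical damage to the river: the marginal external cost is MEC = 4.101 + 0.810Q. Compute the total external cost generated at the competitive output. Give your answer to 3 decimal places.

Market equilibrium (private): 27.116 + 1.072Q = 217.298 - 3.870Q → Q_m = 38.4828.
Total external cost = ∫₀^{Q_m} (4.101 + 0.810Q) dQ = 4.101×38.4828 + ½×0.810×38.4828² = 757.5930.

$757.593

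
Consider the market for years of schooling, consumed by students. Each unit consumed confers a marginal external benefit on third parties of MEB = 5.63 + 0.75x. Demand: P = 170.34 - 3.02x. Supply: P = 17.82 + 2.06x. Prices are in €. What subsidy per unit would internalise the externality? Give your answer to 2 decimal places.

Social marginal benefit = demand + MEB = 175.97 - 2.27x.
Set SMB = MC: 175.97 - 2.27x = 17.82 + 2.06x → x* = 36.5242.
The Pigouvian subsidy equals MEB at x*: 5.63 + 0.75×36.5242 = 33.0232.

subsidy = €33.02 per unit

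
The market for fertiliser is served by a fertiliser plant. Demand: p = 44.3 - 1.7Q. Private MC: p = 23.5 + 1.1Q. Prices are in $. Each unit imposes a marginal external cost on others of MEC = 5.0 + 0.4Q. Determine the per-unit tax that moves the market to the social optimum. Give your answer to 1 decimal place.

Social marginal cost = private MC + MEC = 28.5 + 1.5Q.
Set SMC = demand: 28.5 + 1.5Q = 44.3 - 1.7Q → Q* = 4.9375.
The Pigouvian tax equals MEC at Q*: 5.0 + 0.4×4.9375 = 6.9750.

tax = $7.0 per unit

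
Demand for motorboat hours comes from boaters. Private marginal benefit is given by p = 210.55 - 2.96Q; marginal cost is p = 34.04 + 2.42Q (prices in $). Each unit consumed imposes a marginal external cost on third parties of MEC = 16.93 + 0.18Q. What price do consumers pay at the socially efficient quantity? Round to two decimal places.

P = $125.59

Social marginal benefit = demand − MEC = 193.62 - 3.14Q.
Set SMB = MC: 193.62 - 3.14Q = 34.04 + 2.42Q → Q* = 28.7014.
Consumer price on the demand curve at Q*: 210.55 − 2.96×28.7014 = 125.5939.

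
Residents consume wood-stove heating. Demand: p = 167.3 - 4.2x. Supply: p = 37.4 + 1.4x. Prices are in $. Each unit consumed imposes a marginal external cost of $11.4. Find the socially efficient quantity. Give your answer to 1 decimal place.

Social marginal benefit = demand − MEC = 155.9 - 4.2x.
Set SMB = MC: 155.9 - 4.2x = 37.4 + 1.4x → x* = 21.1607.

x* = 21.2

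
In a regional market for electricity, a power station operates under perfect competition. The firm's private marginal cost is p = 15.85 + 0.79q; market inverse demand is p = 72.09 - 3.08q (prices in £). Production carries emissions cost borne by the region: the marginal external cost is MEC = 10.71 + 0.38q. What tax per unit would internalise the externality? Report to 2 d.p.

Social marginal cost = private MC + MEC = 26.56 + 1.17q.
Set SMC = demand: 26.56 + 1.17q = 72.09 - 3.08q → q* = 10.7129.
The Pigouvian tax equals MEC at q*: 10.71 + 0.38×10.7129 = 14.7809.

tax = £14.78 per unit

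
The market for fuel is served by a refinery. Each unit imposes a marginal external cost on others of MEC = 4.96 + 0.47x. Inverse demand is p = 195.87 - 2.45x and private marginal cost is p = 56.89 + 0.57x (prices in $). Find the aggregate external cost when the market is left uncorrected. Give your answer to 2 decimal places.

Market equilibrium (private): 56.89 + 0.57x = 195.87 - 2.45x → x_m = 46.0199.
Total external cost = ∫₀^{x_m} (4.96 + 0.47x) dx = 4.96×46.0199 + ½×0.47×46.0199² = 725.9490.

$725.95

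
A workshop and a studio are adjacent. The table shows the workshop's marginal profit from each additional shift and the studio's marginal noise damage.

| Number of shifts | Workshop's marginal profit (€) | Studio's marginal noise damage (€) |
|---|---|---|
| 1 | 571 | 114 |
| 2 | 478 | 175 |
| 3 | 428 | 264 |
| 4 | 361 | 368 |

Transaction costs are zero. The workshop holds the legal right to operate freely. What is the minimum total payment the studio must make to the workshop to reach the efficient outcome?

Left alone the workshop would choose level 4 (marginal profit stays positive).
Efficient level: k* = 3 (marginal profit ≥ marginal noise damage through 3).
The studio must at least cover the workshop's forgone profit from cutting 4→3: 361 = 361.

€361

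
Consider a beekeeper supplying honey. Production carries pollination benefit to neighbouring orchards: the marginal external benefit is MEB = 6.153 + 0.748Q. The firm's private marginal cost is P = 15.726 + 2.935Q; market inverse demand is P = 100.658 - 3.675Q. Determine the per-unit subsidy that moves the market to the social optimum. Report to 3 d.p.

Social marginal cost = private MC − MEB = 9.573 + 2.187Q.
Set SMC = demand: 9.573 + 2.187Q = 100.658 - 3.675Q → Q* = 15.5382.
The Pigouvian subsidy equals MEB at Q*: 6.153 + 0.748×15.5382 = 17.7756.

subsidy = 17.776 per unit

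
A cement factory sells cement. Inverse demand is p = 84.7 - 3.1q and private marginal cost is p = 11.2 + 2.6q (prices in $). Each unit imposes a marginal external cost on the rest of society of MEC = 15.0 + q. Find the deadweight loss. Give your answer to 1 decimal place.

Market equilibrium (private): 11.2 + 2.6q = 84.7 - 3.1q → q_m = 12.8947.
Social marginal cost = private MC + MEC = 26.2 + 3.6q.
Set SMC = demand: 26.2 + 3.6q = 84.7 - 3.1q → q* = 8.7313.
Height of the DWL triangle at q_m is SMC(q_m) − demand(q_m) = MEC(q_m) = 27.8947.
DWL = ½ × 4.1634 × 27.8947 = 58.0684.

DWL = $58.1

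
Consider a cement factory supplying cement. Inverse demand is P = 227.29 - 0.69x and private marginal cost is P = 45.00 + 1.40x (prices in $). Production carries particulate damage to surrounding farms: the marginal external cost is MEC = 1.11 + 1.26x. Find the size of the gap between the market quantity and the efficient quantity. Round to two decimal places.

Market equilibrium (private): 45.00 + 1.40x = 227.29 - 0.69x → x_m = 87.2201.
Social marginal cost = private MC + MEC = 46.11 + 2.66x.
Set SMC = demand: 46.11 + 2.66x = 227.29 - 0.69x → x* = 54.0836.
Gap = |87.2201 − 54.0836| = 33.1365.

33.14 units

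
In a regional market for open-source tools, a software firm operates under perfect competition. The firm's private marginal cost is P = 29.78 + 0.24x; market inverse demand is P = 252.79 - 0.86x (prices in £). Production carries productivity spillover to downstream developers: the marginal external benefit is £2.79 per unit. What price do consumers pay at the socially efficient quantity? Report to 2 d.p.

Social marginal cost = private MC − MEB = 26.99 + 0.24x.
Set SMC = demand: 26.99 + 0.24x = 252.79 - 0.86x → x* = 205.2727.
Consumer price on the demand curve at x*: 252.79 − 0.86×205.2727 = 76.2555.

P = £76.26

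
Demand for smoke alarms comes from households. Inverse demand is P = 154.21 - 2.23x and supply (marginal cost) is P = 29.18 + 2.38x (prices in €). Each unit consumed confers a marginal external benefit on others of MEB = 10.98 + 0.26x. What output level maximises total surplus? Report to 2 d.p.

x* = 31.27

Social marginal benefit = demand + MEB = 165.19 - 1.97x.
Set SMB = MC: 165.19 - 1.97x = 29.18 + 2.38x → x* = 31.2667.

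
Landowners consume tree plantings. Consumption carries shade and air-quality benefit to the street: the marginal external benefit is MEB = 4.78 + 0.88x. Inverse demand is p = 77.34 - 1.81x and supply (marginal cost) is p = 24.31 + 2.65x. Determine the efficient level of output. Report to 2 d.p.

x* = 16.15

Social marginal benefit = demand + MEB = 82.12 - 0.93x.
Set SMB = MC: 82.12 - 0.93x = 24.31 + 2.65x → x* = 16.1480.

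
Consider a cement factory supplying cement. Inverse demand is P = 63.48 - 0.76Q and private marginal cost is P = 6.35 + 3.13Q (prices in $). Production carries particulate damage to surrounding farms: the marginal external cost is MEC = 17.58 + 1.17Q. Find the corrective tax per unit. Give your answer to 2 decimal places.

Social marginal cost = private MC + MEC = 23.93 + 4.30Q.
Set SMC = demand: 23.93 + 4.30Q = 63.48 - 0.76Q → Q* = 7.8162.
The Pigouvian tax equals MEC at Q*: 17.58 + 1.17×7.8162 = 26.7250.

tax = $26.72 per unit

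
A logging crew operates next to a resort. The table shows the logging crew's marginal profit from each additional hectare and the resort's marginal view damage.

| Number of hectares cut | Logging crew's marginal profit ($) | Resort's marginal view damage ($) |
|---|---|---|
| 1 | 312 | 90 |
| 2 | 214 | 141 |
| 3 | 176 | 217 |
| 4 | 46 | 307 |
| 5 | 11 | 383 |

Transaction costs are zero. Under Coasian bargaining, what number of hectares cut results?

2

Bargaining reaches the level where marginal profit last exceeds marginal view damage.
That holds through level 2 (214 ≥ 141) but not at 3 (176 < 217).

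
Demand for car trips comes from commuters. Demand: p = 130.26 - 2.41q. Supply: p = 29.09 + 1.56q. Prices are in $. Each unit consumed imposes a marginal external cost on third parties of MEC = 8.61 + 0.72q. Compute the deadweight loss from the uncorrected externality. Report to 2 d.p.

Market equilibrium (private): 29.09 + 1.56q = 130.26 - 2.41q → q_m = 25.4836.
Social marginal benefit = demand − MEC = 121.65 - 3.13q.
Set SMB = MC: 121.65 - 3.13q = 29.09 + 1.56q → q* = 19.7356.
The loss is the area between SMB and MC from q* to q_m; with linear curves that's a triangle of height MEC(q_m).
DWL = ½ × 5.7480 × 26.9582 = 77.4779.

DWL = $77.48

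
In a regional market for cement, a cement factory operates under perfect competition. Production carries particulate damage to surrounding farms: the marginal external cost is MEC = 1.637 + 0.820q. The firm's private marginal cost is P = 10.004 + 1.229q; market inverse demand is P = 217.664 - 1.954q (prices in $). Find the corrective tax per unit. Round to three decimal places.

tax = $43.840 per unit

Social marginal cost = private MC + MEC = 11.641 + 2.049q.
Set SMC = demand: 11.641 + 2.049q = 217.664 - 1.954q → q* = 51.4671.
The Pigouvian tax equals MEC at q*: 1.637 + 0.820×51.4671 = 43.8400.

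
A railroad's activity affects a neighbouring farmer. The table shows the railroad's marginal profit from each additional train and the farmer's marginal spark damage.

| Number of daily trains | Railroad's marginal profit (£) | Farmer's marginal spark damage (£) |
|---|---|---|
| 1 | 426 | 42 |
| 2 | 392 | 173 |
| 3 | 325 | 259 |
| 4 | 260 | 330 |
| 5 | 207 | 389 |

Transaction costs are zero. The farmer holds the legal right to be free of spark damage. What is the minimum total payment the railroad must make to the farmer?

Efficient level: marginal profit ≥ marginal spark damage through level 3, so k* = 3.
With the farmer holding the right, the railroad must at least compensate total damage at k*: 42 + 173 + 259 = 474.

£474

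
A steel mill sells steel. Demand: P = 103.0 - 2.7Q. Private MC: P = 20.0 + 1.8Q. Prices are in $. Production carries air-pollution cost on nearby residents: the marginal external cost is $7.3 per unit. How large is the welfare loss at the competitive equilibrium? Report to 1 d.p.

DWL = $5.9

Market equilibrium (private): 20.0 + 1.8Q = 103.0 - 2.7Q → Q_m = 18.4444.
Social marginal cost = private MC + MEC = 27.3 + 1.8Q.
Set SMC = demand: 27.3 + 1.8Q = 103.0 - 2.7Q → Q* = 16.8222.
The welfare-loss triangle has base |Q_m − Q*| and height MEC(Q_m) (the vertical gap between SMC and demand is zero at Q* and MEC at Q_m).
DWL = ½ × 1.6222 × 7.3000 = 5.9210.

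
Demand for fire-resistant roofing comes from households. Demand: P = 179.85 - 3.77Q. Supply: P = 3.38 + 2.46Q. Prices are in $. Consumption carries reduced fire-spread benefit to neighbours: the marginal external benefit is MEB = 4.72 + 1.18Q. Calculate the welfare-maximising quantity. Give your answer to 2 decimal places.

Social marginal benefit = demand + MEB = 184.57 - 2.59Q.
Set SMB = MC: 184.57 - 2.59Q = 3.38 + 2.46Q → Q* = 35.8792.

Q* = 35.88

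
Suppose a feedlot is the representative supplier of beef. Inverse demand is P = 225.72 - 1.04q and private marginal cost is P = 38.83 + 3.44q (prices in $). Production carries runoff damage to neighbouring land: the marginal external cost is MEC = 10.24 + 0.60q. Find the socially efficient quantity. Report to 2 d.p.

q* = 34.77

Social marginal cost = private MC + MEC = 49.07 + 4.04q.
Set SMC = demand: 49.07 + 4.04q = 225.72 - 1.04q → q* = 34.7736.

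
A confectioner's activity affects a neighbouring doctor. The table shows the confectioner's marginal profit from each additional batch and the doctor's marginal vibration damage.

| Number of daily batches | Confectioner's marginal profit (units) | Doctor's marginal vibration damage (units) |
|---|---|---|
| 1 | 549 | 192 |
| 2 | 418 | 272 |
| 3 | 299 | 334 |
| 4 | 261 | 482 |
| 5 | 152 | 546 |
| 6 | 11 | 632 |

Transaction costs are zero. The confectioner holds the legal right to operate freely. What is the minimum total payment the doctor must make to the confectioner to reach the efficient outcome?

Left alone the confectioner would choose level 6 (marginal profit stays positive).
Efficient level: k* = 2 (marginal profit ≥ marginal vibration damage through 2).
The doctor must at least cover the confectioner's forgone profit from cutting 6→2: 299 + 261 + 152 + 11 = 723.

723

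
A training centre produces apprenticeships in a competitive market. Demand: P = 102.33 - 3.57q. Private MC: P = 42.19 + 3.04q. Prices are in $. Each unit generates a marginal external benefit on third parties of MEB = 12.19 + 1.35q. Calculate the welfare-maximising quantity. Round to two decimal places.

q* = 13.75

Social marginal cost = private MC − MEB = 30.00 + 1.69q.
Set SMC = demand: 30.00 + 1.69q = 102.33 - 3.57q → q* = 13.7510.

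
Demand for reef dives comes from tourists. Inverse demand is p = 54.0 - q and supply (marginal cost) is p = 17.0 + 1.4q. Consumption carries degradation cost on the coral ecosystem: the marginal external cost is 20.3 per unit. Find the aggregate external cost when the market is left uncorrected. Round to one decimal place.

Market equilibrium (private): 17.0 + 1.4q = 54.0 - q → q_m = 15.4167.
Total external cost = MEC × q_m = 20.3 × 15.4167 = 312.9590.

313.0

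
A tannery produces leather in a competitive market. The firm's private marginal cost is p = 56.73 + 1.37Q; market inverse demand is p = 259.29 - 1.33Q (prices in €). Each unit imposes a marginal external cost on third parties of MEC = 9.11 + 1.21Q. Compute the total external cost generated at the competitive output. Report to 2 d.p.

€4088.59

Market equilibrium (private): 56.73 + 1.37Q = 259.29 - 1.33Q → Q_m = 75.0222.
Total external cost = ∫₀^{Q_m} (9.11 + 1.21Q) dQ = 9.11×75.0222 + ½×1.21×75.0222² = 4088.5922.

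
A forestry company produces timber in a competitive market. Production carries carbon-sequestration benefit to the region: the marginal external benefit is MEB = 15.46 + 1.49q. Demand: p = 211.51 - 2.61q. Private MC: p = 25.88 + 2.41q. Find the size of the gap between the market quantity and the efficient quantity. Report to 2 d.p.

Market equilibrium (private): 25.88 + 2.41q = 211.51 - 2.61q → q_m = 36.9781.
Social marginal cost = private MC − MEB = 10.42 + 0.92q.
Set SMC = demand: 10.42 + 0.92q = 211.51 - 2.61q → q* = 56.9660.
Gap = |36.9781 − 56.9660| = 19.9879.

19.99 units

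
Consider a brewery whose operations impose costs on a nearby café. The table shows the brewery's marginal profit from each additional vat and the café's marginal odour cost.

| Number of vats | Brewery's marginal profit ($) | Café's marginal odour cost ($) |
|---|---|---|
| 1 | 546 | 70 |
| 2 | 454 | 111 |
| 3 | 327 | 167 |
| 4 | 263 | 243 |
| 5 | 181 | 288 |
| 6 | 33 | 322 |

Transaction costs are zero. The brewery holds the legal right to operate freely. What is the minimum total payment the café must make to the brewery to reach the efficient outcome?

Left alone the brewery would choose level 6 (marginal profit stays positive).
Efficient level: k* = 4 (marginal profit ≥ marginal odour cost through 4).
The café must at least cover the brewery's forgone profit from cutting 6→4: 181 + 33 = 214.

$214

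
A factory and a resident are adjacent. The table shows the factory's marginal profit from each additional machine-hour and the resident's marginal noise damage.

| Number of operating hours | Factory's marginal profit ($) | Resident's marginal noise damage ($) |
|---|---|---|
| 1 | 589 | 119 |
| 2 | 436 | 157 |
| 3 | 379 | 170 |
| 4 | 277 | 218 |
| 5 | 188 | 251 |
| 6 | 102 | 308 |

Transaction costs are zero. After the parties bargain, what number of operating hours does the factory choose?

Bargaining reaches the level where marginal profit last exceeds marginal noise damage.
That holds through level 4 (277 ≥ 218) but not at 5 (188 < 251).

4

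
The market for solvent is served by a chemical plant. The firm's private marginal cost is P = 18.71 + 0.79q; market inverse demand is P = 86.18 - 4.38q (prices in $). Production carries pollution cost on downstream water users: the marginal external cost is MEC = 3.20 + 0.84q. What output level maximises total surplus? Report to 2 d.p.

q* = 10.69

Social marginal cost = private MC + MEC = 21.91 + 1.63q.
Set SMC = demand: 21.91 + 1.63q = 86.18 - 4.38q → q* = 10.6938.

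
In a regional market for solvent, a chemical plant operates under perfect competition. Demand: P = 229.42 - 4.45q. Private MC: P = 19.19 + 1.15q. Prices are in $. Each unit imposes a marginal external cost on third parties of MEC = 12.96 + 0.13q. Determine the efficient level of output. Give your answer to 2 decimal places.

q* = 34.43

Social marginal cost = private MC + MEC = 32.15 + 1.28q.
Set SMC = demand: 32.15 + 1.28q = 229.42 - 4.45q → q* = 34.4276.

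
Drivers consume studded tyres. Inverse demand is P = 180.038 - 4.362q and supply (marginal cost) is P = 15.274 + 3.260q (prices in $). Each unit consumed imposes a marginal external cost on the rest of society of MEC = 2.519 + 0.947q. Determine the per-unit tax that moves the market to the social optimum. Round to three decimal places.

tax = $20.449 per unit

Social marginal benefit = demand − MEC = 177.519 - 5.309q.
Set SMB = MC: 177.519 - 5.309q = 15.274 + 3.260q → q* = 18.9339.
The Pigouvian tax equals MEC at q*: 2.519 + 0.947×18.9339 = 20.4494.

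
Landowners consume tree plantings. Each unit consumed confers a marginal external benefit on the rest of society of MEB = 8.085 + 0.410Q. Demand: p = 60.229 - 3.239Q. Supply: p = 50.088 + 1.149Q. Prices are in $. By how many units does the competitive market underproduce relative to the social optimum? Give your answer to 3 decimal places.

2.271 units

Market equilibrium (private): 50.088 + 1.149Q = 60.229 - 3.239Q → Q_m = 2.3111.
Social marginal benefit = demand + MEB = 68.314 - 2.829Q.
Set SMB = MC: 68.314 - 2.829Q = 50.088 + 1.149Q → Q* = 4.5817.
Gap = |2.3111 − 4.5817| = 2.2706.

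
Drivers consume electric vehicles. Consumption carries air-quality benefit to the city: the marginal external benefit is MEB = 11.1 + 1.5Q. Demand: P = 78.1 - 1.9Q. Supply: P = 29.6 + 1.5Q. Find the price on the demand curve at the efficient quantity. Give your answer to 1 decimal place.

Social marginal benefit = demand + MEB = 89.2 - 0.4Q.
Set SMB = MC: 89.2 - 0.4Q = 29.6 + 1.5Q → Q* = 31.3684.
Consumer price on the demand curve at Q*: 78.1 − 1.9×31.3684 = 18.5000.

P = 18.5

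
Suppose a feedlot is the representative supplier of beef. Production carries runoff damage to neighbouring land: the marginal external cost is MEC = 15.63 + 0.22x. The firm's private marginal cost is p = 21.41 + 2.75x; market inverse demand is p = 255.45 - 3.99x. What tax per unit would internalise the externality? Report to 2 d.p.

Social marginal cost = private MC + MEC = 37.04 + 2.97x.
Set SMC = demand: 37.04 + 2.97x = 255.45 - 3.99x → x* = 31.3807.
The Pigouvian tax equals MEC at x*: 15.63 + 0.22×31.3807 = 22.5338.

tax = 22.53 per unit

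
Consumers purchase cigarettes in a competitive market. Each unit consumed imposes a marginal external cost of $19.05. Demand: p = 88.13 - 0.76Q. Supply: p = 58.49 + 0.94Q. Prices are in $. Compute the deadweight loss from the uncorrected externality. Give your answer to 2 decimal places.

DWL = $106.74

Market equilibrium (private): 58.49 + 0.94Q = 88.13 - 0.76Q → Q_m = 17.4353.
Social marginal benefit = demand − MEC = 69.08 - 0.76Q.
Set SMB = MC: 69.08 - 0.76Q = 58.49 + 0.94Q → Q* = 6.2294.
Between Q* and Q_m the wedge MC − SMB runs linearly from 0 to MEC(Q_m), so the loss is a triangle.
DWL = ½ × 11.2059 × 19.0500 = 106.7362.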